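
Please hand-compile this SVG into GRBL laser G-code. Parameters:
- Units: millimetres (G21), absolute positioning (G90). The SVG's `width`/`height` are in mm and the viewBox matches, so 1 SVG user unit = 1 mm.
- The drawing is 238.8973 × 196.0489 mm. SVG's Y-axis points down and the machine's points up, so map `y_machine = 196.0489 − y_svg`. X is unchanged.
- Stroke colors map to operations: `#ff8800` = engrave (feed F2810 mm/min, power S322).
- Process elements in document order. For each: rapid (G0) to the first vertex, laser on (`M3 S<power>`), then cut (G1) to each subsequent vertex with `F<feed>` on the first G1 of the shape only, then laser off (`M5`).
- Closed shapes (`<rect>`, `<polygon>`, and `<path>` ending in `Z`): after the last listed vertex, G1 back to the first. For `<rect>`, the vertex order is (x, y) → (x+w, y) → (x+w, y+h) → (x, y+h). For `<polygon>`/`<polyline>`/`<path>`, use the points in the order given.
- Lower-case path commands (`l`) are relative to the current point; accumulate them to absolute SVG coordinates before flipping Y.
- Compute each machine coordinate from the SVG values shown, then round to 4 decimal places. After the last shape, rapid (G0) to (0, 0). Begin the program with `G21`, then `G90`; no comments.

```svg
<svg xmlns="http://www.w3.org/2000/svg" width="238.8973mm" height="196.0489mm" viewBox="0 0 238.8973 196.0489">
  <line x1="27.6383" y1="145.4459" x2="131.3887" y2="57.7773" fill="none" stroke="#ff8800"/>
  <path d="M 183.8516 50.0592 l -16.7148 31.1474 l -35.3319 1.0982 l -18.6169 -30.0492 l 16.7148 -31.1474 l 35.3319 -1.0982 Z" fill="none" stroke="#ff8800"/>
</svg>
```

viewBox `0 0 238.8973 196.0489` with mm width/height → 1 unit = 1 mm. Flip: y_m = 196.0489 − y_svg.

**Shape 1** — `<line>` line segment, stroke `#ff8800` → engrave (S322, F2810). Machine vertices: (27.6383,50.6030) → (131.3887,138.2716). Open path.

**Shape 2** — `<path>` regular polygon, stroke `#ff8800` → engrave (S322, F2810). Machine vertices: (183.8516,145.9897) → (167.1368,114.8423) → (131.8049,113.7441) → (113.1880,143.7933) → (129.9028,174.9407) → (165.2347,176.0389) → (183.8516,145.9897). Closed: final G1 returns to the first vertex.

G21
G90
G0 X27.6383 Y50.6030
M3 S322
G1 X131.3887 Y138.2716 F2810
M5
G0 X183.8516 Y145.9897
M3 S322
G1 X167.1368 Y114.8423 F2810
G1 X131.8049 Y113.7441
G1 X113.1880 Y143.7933
G1 X129.9028 Y174.9407
G1 X165.2347 Y176.0389
G1 X183.8516 Y145.9897
M5
G0 X0.0000 Y0.0000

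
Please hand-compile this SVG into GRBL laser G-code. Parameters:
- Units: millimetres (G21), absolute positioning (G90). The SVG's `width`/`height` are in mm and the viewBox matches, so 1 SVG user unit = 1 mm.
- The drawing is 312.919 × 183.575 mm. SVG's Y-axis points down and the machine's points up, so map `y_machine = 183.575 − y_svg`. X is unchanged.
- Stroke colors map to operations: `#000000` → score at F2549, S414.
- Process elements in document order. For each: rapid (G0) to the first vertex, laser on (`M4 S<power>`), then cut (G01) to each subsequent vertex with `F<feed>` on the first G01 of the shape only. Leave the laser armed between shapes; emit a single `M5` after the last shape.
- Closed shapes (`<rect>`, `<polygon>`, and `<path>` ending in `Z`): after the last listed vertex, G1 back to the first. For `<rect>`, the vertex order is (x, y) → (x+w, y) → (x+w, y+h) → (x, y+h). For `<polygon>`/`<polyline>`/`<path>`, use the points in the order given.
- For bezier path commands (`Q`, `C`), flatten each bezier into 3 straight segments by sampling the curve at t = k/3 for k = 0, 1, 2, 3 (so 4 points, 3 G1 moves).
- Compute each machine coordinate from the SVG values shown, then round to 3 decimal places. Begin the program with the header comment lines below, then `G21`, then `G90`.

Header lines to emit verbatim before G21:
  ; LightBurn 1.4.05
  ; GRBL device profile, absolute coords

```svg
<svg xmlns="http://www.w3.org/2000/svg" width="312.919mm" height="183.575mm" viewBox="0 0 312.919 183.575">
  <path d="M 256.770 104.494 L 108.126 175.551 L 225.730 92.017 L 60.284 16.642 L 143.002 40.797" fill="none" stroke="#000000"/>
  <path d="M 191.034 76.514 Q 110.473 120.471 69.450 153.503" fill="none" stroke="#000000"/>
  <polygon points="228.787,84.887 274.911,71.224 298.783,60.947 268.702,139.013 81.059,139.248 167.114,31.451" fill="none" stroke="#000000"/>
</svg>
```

Since the viewBox matches the mm dimensions, user units are millimetres directly. The only transform is the Y-flip y_m = 183.575 − y_svg.

Shape 1 is a open polyline drawn with `<path>`. Its stroke #000000 means score at S414, F2549. After flipping Y the toolpath is (256.770,79.081) → (108.126,8.024) → (225.730,91.558) → (60.284,166.933) → (143.002,142.778).

Shape 2 is a quadratic bezier drawn with `<path>`. Its stroke #000000 means score at S414, F2549. After flipping Y the toolpath is (191.034,107.061) → (141.720,78.970) → (101.192,53.307) → (69.450,30.072).

Shape 3 is a closed polygon drawn with `<polygon>`. Its stroke #000000 means score at S414, F2549. After flipping Y the toolpath is (228.787,98.688) → (274.911,112.351) → (298.783,122.628) → (268.702,44.562) → (81.059,44.327) → (167.114,152.124) → (228.787,98.688), returning to the start.

; LightBurn 1.4.05
; GRBL device profile, absolute coords
G21
G90
G0 X256.770 Y79.081
M4 S414
G01 X108.126 Y8.024 F2549
G01 X225.730 Y91.558
G01 X60.284 Y166.933
G01 X143.002 Y142.778
G0 X191.034 Y107.061
M4 S414
G01 X141.720 Y78.970 F2549
G01 X101.192 Y53.307
G01 X69.450 Y30.072
G0 X228.787 Y98.688
M4 S414
G01 X274.911 Y112.351 F2549
G01 X298.783 Y122.628
G01 X268.702 Y44.562
G01 X81.059 Y44.327
G01 X167.114 Y152.124
G01 X228.787 Y98.688
M5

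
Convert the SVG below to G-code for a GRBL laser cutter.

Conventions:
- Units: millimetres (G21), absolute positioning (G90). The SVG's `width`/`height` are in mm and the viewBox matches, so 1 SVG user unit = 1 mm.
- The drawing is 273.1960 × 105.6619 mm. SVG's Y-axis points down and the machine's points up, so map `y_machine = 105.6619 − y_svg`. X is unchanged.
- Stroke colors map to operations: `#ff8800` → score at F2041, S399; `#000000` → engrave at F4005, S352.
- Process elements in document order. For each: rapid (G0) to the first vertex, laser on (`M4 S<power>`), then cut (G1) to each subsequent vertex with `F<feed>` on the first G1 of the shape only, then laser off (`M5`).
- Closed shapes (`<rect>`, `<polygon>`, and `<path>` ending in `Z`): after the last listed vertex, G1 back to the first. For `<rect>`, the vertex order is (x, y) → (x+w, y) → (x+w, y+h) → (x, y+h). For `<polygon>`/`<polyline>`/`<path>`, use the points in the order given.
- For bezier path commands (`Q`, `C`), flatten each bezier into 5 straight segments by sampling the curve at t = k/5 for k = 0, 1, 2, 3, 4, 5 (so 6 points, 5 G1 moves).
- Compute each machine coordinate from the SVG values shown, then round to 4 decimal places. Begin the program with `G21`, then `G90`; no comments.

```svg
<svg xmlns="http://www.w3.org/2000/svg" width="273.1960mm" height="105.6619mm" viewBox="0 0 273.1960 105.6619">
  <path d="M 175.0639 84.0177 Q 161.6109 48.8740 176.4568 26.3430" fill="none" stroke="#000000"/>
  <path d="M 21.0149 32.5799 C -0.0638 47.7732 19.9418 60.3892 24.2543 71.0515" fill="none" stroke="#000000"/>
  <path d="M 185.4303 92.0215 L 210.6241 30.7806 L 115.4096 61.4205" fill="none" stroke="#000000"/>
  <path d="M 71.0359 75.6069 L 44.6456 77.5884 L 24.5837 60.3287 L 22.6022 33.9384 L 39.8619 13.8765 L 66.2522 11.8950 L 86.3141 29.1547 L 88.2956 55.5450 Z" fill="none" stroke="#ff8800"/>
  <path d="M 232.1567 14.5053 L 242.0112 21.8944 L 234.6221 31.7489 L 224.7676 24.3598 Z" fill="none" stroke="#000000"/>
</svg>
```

G21
G90
G0 X175.0639 Y21.6442
M4 S352
G1 X170.8147 Y35.1972 F4005
G1 X168.8293 Y47.7411
G1 X169.1079 Y59.2761
G1 X171.6504 Y69.8020
G1 X176.4568 Y79.3189
M5
G0 X21.0149 Y73.0820
M4 S352
G1 X12.8436 Y64.2703 F4005
G1 X11.8072 Y56.0472
G1 X15.1804 Y48.3828
G1 X20.2378 Y41.2472
G1 X24.2543 Y34.6104
M5
G0 X185.4303 Y13.6404
M4 S352
G1 X210.6241 Y74.8813 F4005
G1 X115.4096 Y44.2414
M5
G0 X71.0359 Y30.0550
M4 S399
G1 X44.6456 Y28.0735 F2041
G1 X24.5837 Y45.3332
G1 X22.6022 Y71.7235
G1 X39.8619 Y91.7854
G1 X66.2522 Y93.7669
G1 X86.3141 Y76.5072
G1 X88.2956 Y50.1169
G1 X71.0359 Y30.0550
M5
G0 X232.1567 Y91.1566
M4 S352
G1 X242.0112 Y83.7675 F4005
G1 X234.6221 Y73.9130
G1 X224.7676 Y81.3021
G1 X232.1567 Y91.1566
M5

viewBox `0 0 273.1960 105.6619` with mm width/height → 1 unit = 1 mm. Flip: y_m = 105.6619 − y_svg.

**Shape 1** — `<path>` quadratic bezier, stroke `#000000` → engrave (S352, F4005). Control points (SVG): P0=(175.0639,84.0177), P1=(161.6109,48.8740), P2=(176.4568,26.3430); sampled at t=k/5. Machine vertices: (175.0639,21.6442) → (170.8147,35.1972) → (168.8293,47.7411) → (169.1079,59.2761) → (171.6504,69.8020) → (176.4568,79.3189). Open path.

**Shape 2** — `<path>` cubic bezier, stroke `#000000` → engrave (S352, F4005). Control points (SVG): P0=(21.0149,32.5799), P1=(-0.0638,47.7732), P2=(19.9418,60.3892), P3=(24.2543,71.0515); sampled at t=k/5. Machine vertices: (21.0149,73.0820) → (12.8436,64.2703) → (11.8072,56.0472) → (15.1804,48.3828) → (20.2378,41.2472) → (24.2543,34.6104). Open path.

**Shape 3** — `<path>` open polyline, stroke `#000000` → engrave (S352, F4005). Machine vertices: (185.4303,13.6404) → (210.6241,74.8813) → (115.4096,44.2414). Open path.

**Shape 4** — `<path>` regular polygon, stroke `#ff8800` → score (S399, F2041). Machine vertices: (71.0359,30.0550) → (44.6456,28.0735) → (24.5837,45.3332) → (22.6022,71.7235) → (39.8619,91.7854) → (66.2522,93.7669) → (86.3141,76.5072) → (88.2956,50.1169) → (71.0359,30.0550). Closed: final G1 returns to the first vertex.

**Shape 5** — `<path>` regular polygon, stroke `#000000` → engrave (S352, F4005). Machine vertices: (232.1567,91.1566) → (242.0112,83.7675) → (234.6221,73.9130) → (224.7676,81.3021) → (232.1567,91.1566). Closed: final G1 returns to the first vertex.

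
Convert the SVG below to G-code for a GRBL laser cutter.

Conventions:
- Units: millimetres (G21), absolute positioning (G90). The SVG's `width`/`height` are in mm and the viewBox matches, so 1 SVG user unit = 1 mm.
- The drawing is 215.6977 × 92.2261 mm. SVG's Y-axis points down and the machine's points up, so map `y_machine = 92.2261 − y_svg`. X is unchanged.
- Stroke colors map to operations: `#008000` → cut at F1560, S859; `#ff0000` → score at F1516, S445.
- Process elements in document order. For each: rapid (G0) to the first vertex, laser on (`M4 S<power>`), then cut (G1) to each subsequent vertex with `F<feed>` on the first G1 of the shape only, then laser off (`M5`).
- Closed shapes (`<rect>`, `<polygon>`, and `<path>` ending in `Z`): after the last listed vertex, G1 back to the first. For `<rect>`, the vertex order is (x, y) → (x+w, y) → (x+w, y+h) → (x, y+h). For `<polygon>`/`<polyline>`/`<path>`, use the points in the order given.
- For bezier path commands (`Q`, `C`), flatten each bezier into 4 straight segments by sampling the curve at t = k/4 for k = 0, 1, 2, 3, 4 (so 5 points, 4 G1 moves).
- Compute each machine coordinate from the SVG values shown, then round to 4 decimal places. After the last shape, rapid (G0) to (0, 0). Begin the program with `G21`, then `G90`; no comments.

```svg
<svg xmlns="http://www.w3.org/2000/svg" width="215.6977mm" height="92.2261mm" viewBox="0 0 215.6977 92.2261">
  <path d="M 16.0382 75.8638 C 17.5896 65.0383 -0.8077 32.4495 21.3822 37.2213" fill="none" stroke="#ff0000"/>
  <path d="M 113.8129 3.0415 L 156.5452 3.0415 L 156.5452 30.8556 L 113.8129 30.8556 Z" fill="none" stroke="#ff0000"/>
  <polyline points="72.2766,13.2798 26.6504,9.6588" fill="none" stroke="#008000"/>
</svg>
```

G21
G90
G0 X16.0382 Y16.3623
M4 S445
G1 X14.4072 Y27.6382 F1516
G1 X10.9708 Y41.5325
G1 X11.4040 Y52.5023
G1 X21.3822 Y55.0048
M5
G0 X113.8129 Y89.1846
M4 S445
G1 X156.5452 Y89.1846 F1516
G1 X156.5452 Y61.3705
G1 X113.8129 Y61.3705
G1 X113.8129 Y89.1846
M5
G0 X72.2766 Y78.9463
M4 S859
G1 X26.6504 Y82.5673 F1560
M5
G0 X0.0000 Y0.0000

1 u = 1 mm; y_m = 92.2261 − y.

[1] `<path>` cubic bezier, #ff0000→score S445 F1516: (16.0382,16.3623) → (14.4072,27.6382) → (10.9708,41.5325) → (11.4040,52.5023) → (21.3822,55.0048)

[2] `<path>` rectangle, #ff0000→score S445 F1516: (113.8129,89.1846) → (156.5452,89.1846) → (156.5452,61.3705) → (113.8129,61.3705) → (113.8129,89.1846) (closed)

[3] `<polyline>` line segment, #008000→cut S859 F1560: (72.2766,78.9463) → (26.6504,82.5673)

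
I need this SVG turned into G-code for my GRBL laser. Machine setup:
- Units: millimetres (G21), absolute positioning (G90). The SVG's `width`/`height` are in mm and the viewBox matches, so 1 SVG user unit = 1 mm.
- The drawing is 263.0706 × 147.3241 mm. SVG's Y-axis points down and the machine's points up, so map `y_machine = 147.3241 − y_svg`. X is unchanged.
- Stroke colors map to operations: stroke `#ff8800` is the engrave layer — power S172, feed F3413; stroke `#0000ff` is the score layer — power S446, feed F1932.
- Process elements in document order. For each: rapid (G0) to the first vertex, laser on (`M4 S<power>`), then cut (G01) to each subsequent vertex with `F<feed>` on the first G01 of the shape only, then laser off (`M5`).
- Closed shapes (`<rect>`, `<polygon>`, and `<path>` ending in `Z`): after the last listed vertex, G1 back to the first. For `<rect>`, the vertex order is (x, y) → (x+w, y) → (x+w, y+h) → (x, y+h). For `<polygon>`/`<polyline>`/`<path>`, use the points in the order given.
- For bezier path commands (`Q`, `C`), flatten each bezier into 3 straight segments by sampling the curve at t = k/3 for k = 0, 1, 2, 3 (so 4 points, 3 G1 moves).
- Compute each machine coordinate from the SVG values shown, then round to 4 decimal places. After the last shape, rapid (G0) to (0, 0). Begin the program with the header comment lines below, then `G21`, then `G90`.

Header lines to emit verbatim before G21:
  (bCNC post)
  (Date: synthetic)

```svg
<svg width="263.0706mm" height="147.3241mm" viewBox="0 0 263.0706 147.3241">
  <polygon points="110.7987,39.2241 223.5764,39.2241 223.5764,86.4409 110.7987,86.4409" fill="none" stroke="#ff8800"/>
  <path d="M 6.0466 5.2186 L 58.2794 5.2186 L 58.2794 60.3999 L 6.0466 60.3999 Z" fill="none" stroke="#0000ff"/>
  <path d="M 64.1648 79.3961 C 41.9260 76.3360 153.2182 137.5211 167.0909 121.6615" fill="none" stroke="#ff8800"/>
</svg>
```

(bCNC post)
(Date: synthetic)
G21
G90
G0 X110.7987 Y108.1000
M4 S172
G01 X223.5764 Y108.1000 F3413
G01 X223.5764 Y60.8832
G01 X110.7987 Y60.8832
G01 X110.7987 Y108.1000
M5
G0 X6.0466 Y142.1055
M4 S446
G01 X58.2794 Y142.1055 F1932
G01 X58.2794 Y86.9242
G01 X6.0466 Y86.9242
G01 X6.0466 Y142.1055
M5
G0 X64.1648 Y67.9280
M4 S172
G01 X77.8826 Y54.8060 F3413
G01 X129.2988 Y30.2516
G01 X167.0909 Y25.6626
M5
G0 X0.0000 Y0.0000

1 u = 1 mm; y_m = 147.3241 − y.

[1] `<polygon>` rectangle, #ff8800→engrave S172 F3413: (110.7987,108.1000) → (223.5764,108.1000) → (223.5764,60.8832) → (110.7987,60.8832) → (110.7987,108.1000) (closed)

[2] `<path>` rectangle, #0000ff→score S446 F1932: (6.0466,142.1055) → (58.2794,142.1055) → (58.2794,86.9242) → (6.0466,86.9242) → (6.0466,142.1055) (closed)

[3] `<path>` cubic bezier, #ff8800→engrave S172 F3413: (64.1648,67.9280) → (77.8826,54.8060) → (129.2988,30.2516) → (167.0909,25.6626)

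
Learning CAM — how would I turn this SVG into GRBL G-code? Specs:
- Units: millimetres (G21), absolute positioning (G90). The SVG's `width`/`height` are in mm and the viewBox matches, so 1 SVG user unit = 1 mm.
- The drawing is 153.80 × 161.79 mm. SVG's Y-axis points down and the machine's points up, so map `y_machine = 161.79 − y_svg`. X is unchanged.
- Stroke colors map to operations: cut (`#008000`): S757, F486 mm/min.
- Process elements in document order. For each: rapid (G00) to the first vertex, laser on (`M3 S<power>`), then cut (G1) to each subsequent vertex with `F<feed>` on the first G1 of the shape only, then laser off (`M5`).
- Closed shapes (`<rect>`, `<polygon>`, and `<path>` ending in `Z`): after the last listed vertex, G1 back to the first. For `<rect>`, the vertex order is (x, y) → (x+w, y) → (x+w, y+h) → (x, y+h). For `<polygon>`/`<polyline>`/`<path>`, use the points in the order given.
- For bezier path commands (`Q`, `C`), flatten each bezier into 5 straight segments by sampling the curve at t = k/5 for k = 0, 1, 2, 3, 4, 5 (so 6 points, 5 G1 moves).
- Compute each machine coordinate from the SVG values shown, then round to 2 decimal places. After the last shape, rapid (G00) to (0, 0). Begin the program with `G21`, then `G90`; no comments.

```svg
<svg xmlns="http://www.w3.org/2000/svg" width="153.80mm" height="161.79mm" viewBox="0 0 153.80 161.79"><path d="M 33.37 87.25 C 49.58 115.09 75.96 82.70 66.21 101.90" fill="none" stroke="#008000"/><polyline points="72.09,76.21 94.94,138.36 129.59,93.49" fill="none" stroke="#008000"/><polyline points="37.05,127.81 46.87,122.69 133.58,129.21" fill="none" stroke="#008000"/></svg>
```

Since the viewBox matches the mm dimensions, user units are millimetres directly. The only transform is the Y-flip y_m = 161.79 − y_svg.

Shape 1 is a cubic bezier drawn with `<path>`. Its stroke #008000 means cut at S757, F486. After flipping Y the toolpath is (33.37,74.54) → (43.95,64.17) → (54.74,62.89) → (63.53,65.32) → (68.09,66.11) → (66.21,59.89).

Shape 2 is a open polyline drawn with `<polyline>`. Its stroke #008000 means cut at S757, F486. After flipping Y the toolpath is (72.09,85.58) → (94.94,23.43) → (129.59,68.30).

Shape 3 is a open polyline drawn with `<polyline>`. Its stroke #008000 means cut at S757, F486. After flipping Y the toolpath is (37.05,33.98) → (46.87,39.10) → (133.58,32.58).

G21
G90
G00 X33.37 Y74.54
M3 S757
G1 X43.95 Y64.17 F486
G1 X54.74 Y62.89
G1 X63.53 Y65.32
G1 X68.09 Y66.11
G1 X66.21 Y59.89
M5
G00 X72.09 Y85.58
M3 S757
G1 X94.94 Y23.43 F486
G1 X129.59 Y68.30
M5
G00 X37.05 Y33.98
M3 S757
G1 X46.87 Y39.10 F486
G1 X133.58 Y32.58
M5
G00 X0.00 Y0.00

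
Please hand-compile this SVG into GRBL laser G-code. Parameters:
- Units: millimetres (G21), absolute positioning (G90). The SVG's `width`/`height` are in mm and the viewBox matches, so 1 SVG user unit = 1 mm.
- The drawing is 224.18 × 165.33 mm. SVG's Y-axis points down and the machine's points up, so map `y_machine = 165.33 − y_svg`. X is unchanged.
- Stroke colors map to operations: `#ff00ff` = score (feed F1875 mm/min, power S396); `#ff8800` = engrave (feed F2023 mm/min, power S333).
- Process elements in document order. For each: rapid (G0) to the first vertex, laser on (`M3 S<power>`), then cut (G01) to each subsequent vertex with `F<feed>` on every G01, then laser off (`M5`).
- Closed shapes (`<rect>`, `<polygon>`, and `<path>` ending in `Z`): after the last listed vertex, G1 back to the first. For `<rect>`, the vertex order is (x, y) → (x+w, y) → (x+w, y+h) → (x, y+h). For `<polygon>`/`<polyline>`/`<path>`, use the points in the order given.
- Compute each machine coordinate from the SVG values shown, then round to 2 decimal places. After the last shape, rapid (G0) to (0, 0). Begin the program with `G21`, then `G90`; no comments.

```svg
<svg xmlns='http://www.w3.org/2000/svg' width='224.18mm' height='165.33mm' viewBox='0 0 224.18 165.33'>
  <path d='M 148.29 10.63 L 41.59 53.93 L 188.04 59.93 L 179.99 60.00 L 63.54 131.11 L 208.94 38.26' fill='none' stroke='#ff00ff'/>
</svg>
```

G21
G90
G0 X148.29 Y154.70
M3 S396
G01 X41.59 Y111.40 F1875
G01 X188.04 Y105.40 F1875
G01 X179.99 Y105.33 F1875
G01 X63.54 Y34.22 F1875
G01 X208.94 Y127.07 F1875
M5
G0 X0.00 Y0.00

Since the viewBox matches the mm dimensions, user units are millimetres directly. The only transform is the Y-flip y_m = 165.33 − y_svg.

Shape 1 is a open polyline drawn with `<path>`. Its stroke #ff00ff means score at S396, F1875. After flipping Y the toolpath is (148.29,154.70) → (41.59,111.40) → (188.04,105.40) → (179.99,105.33) → (63.54,34.22) → (208.94,127.07).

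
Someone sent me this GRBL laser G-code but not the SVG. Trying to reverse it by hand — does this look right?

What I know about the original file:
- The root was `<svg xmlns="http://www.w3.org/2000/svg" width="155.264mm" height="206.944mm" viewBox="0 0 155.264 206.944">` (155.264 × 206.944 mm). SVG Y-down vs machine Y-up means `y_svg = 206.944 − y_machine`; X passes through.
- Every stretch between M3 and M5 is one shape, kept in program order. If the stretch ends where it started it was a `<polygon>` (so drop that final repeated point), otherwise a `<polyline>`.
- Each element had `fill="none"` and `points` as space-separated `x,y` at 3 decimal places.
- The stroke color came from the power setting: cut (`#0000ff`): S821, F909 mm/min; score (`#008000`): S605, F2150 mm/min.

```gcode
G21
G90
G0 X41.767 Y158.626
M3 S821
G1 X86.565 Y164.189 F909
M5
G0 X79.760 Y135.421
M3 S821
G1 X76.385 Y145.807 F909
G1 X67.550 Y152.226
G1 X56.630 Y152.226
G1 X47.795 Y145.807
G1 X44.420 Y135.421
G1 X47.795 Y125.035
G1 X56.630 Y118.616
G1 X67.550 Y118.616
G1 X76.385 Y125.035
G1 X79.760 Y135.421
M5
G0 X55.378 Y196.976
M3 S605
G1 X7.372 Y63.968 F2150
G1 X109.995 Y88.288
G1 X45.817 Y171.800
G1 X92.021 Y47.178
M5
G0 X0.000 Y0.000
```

<svg xmlns="http://www.w3.org/2000/svg" width="155.264mm" height="206.944mm" viewBox="0 0 155.264 206.944">
  <polyline points="41.767,48.318 86.565,42.755" fill="none" stroke="#0000ff"/>
  <polygon points="79.760,71.523 76.385,61.137 67.550,54.718 56.630,54.718 47.795,61.137 44.420,71.523 47.795,81.909 56.630,88.328 67.550,88.328 76.385,81.909" fill="none" stroke="#0000ff"/>
  <polyline points="55.378,9.968 7.372,142.976 109.995,118.656 45.817,35.144 92.021,159.766" fill="none" stroke="#008000"/>
</svg>

Each laser-on run becomes one SVG element. Flip Y back into SVG space with y_svg = 206.944 − y_machine.

Run 1: the run's S821 means `#0000ff` (cut). The run is open, so emit a `<polyline>` with points (Y-flipped): 41.767,48.318 86.565,42.755.

Run 2: S821 ⇒ cut layer `#0000ff`. The run returns to its start, so emit a `<polygon>` with points (Y-flipped): 79.760,71.523 76.385,61.137 67.550,54.718 56.630,54.718 47.795,61.137 44.420,71.523 47.795,81.909 56.630,88.328 67.550,88.328 76.385,81.909.

Run 3: power S605 maps to stroke `#008000` (score). The run is open, so emit a `<polyline>` with points (Y-flipped): 55.378,9.968 7.372,142.976 109.995,118.656 45.817,35.144 92.021,159.766.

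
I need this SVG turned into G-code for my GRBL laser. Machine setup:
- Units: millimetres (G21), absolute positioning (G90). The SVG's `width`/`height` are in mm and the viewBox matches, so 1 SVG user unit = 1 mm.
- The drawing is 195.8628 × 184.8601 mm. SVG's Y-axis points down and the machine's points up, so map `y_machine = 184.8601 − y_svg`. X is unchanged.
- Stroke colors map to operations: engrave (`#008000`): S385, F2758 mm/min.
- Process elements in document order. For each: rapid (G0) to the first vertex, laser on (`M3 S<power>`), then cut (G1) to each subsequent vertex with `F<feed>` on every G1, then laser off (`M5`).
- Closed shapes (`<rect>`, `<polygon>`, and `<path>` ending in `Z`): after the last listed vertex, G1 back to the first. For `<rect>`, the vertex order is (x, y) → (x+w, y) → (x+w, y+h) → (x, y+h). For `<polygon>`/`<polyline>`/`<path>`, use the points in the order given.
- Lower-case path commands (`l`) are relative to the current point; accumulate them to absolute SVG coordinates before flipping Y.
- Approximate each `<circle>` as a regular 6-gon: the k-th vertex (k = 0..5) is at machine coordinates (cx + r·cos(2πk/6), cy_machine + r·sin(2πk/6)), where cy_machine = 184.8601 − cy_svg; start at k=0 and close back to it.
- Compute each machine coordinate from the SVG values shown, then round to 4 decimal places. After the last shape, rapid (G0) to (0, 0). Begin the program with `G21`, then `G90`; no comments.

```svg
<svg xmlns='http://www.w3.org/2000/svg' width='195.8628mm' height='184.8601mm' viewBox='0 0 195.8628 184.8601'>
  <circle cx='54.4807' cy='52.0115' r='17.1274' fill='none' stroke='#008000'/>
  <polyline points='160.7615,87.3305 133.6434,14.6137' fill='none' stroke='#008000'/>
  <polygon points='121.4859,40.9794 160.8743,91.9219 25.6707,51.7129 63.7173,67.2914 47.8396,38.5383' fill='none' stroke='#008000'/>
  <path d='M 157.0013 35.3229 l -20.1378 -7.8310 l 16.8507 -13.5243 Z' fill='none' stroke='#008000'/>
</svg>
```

G21
G90
G0 X71.6081 Y132.8486
M3 S385
G1 X63.0444 Y147.6814 F2758
G1 X45.9170 Y147.6814 F2758
G1 X37.3533 Y132.8486 F2758
G1 X45.9170 Y118.0158 F2758
G1 X63.0444 Y118.0158 F2758
G1 X71.6081 Y132.8486 F2758
M5
G0 X160.7615 Y97.5296
M3 S385
G1 X133.6434 Y170.2464 F2758
M5
G0 X121.4859 Y143.8807
M3 S385
G1 X160.8743 Y92.9382 F2758
G1 X25.6707 Y133.1472 F2758
G1 X63.7173 Y117.5687 F2758
G1 X47.8396 Y146.3218 F2758
G1 X121.4859 Y143.8807 F2758
M5
G0 X157.0013 Y149.5372
M3 S385
G1 X136.8635 Y157.3682 F2758
G1 X153.7142 Y170.8925 F2758
G1 X157.0013 Y149.5372 F2758
M5
G0 X0.0000 Y0.0000

1 u = 1 mm; y_m = 184.8601 − y.

[1] `<circle>` circle, #008000→engrave S385 F2758: (71.6081,132.8486) → (63.0444,147.6814) → (45.9170,147.6814) → (37.3533,132.8486) → (45.9170,118.0158) → (63.0444,118.0158) → (71.6081,132.8486) (closed)

[2] `<polyline>` line segment, #008000→engrave S385 F2758: (160.7615,97.5296) → (133.6434,170.2464)

[3] `<polygon>` closed polygon, #008000→engrave S385 F2758: (121.4859,143.8807) → (160.8743,92.9382) → (25.6707,133.1472) → (63.7173,117.5687) → (47.8396,146.3218) → (121.4859,143.8807) (closed)

[4] `<path>` regular polygon, #008000→engrave S385 F2758: (157.0013,149.5372) → (136.8635,157.3682) → (153.7142,170.8925) → (157.0013,149.5372) (closed)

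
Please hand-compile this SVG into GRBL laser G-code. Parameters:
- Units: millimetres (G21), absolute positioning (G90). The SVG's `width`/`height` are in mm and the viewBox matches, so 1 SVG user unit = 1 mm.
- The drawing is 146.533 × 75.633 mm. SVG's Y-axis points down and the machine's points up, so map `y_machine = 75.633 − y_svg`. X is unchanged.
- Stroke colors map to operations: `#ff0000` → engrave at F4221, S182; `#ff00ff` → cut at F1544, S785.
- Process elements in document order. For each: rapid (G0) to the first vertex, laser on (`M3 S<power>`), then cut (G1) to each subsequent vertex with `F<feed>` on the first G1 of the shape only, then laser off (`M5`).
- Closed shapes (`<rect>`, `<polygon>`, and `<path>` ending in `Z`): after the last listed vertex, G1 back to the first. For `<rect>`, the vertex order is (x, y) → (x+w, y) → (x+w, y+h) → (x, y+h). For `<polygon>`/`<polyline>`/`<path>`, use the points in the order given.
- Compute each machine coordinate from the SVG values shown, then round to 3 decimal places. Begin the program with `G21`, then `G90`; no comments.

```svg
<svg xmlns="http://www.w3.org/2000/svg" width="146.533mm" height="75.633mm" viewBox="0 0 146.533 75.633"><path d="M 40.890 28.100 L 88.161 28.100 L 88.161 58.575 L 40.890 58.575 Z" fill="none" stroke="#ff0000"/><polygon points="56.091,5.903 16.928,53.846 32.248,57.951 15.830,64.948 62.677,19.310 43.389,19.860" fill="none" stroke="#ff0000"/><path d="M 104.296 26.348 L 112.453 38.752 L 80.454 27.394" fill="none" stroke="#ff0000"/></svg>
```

G21
G90
G0 X40.890 Y47.533
M3 S182
G1 X88.161 Y47.533 F4221
G1 X88.161 Y17.058
G1 X40.890 Y17.058
G1 X40.890 Y47.533
M5
G0 X56.091 Y69.730
M3 S182
G1 X16.928 Y21.787 F4221
G1 X32.248 Y17.682
G1 X15.830 Y10.685
G1 X62.677 Y56.323
G1 X43.389 Y55.773
G1 X56.091 Y69.730
M5
G0 X104.296 Y49.285
M3 S182
G1 X112.453 Y36.881 F4221
G1 X80.454 Y48.239
M5

Since the viewBox matches the mm dimensions, user units are millimetres directly. The only transform is the Y-flip y_m = 75.633 − y_svg.

Shape 1 is a rectangle drawn with `<path>`. Its stroke #ff0000 means engrave at S182, F4221. After flipping Y the toolpath is (40.890,47.533) → (88.161,47.533) → (88.161,17.058) → (40.890,17.058) → (40.890,47.533), returning to the start.

Shape 2 is a closed polygon drawn with `<polygon>`. Its stroke #ff0000 means engrave at S182, F4221. After flipping Y the toolpath is (56.091,69.730) → (16.928,21.787) → (32.248,17.682) → (15.830,10.685) → (62.677,56.323) → (43.389,55.773) → (56.091,69.730), returning to the start.

Shape 3 is a open polyline drawn with `<path>`. Its stroke #ff0000 means engrave at S182, F4221. After flipping Y the toolpath is (104.296,49.285) → (112.453,36.881) → (80.454,48.239).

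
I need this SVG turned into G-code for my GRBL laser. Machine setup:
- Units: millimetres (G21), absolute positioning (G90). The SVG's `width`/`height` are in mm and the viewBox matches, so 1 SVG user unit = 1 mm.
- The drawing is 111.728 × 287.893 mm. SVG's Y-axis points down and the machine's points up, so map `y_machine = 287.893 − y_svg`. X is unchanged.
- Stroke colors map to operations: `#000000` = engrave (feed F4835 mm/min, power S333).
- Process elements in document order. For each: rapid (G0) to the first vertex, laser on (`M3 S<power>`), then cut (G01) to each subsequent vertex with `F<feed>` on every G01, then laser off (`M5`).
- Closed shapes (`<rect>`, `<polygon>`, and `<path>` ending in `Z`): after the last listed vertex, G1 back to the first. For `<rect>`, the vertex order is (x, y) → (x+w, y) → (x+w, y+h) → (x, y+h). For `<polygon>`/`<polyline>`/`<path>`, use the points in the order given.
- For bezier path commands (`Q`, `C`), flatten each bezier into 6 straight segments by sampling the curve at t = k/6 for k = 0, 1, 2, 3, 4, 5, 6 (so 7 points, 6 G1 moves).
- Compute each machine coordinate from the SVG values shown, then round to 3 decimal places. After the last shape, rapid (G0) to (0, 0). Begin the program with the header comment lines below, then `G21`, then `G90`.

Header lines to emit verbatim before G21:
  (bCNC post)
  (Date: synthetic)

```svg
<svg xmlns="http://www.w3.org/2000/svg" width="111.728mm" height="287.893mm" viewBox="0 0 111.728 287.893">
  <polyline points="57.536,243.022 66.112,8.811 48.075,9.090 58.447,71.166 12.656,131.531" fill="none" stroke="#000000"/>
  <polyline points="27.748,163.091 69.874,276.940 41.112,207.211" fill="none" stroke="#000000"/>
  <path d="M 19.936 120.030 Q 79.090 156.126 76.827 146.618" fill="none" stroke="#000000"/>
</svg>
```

Since the viewBox matches the mm dimensions, user units are millimetres directly. The only transform is the Y-flip y_m = 287.893 − y_svg.

Shape 1 is a open polyline drawn with `<polyline>`. Its stroke #000000 means engrave at S333, F4835. After flipping Y the toolpath is (57.536,44.871) → (66.112,279.082) → (48.075,278.803) → (58.447,216.727) → (12.656,156.362).

Shape 2 is a open polyline drawn with `<polyline>`. Its stroke #000000 means engrave at S333, F4835. After flipping Y the toolpath is (27.748,124.802) → (69.874,10.953) → (41.112,80.682).

Shape 3 is a quadratic bezier drawn with `<path>`. Its stroke #000000 means engrave at S333, F4835. After flipping Y the toolpath is (19.936,167.863) → (37.948,157.098) → (52.548,148.866) → (63.736,143.168) → (71.512,140.003) → (75.875,139.372) → (76.827,141.275).

(bCNC post)
(Date: synthetic)
G21
G90
G0 X57.536 Y44.871
M3 S333
G01 X66.112 Y279.082 F4835
G01 X48.075 Y278.803 F4835
G01 X58.447 Y216.727 F4835
G01 X12.656 Y156.362 F4835
M5
G0 X27.748 Y124.802
M3 S333
G01 X69.874 Y10.953 F4835
G01 X41.112 Y80.682 F4835
M5
G0 X19.936 Y167.863
M3 S333
G01 X37.948 Y157.098 F4835
G01 X52.548 Y148.866 F4835
G01 X63.736 Y143.168 F4835
G01 X71.512 Y140.003 F4835
G01 X75.875 Y139.372 F4835
G01 X76.827 Y141.275 F4835
M5
G0 X0.000 Y0.000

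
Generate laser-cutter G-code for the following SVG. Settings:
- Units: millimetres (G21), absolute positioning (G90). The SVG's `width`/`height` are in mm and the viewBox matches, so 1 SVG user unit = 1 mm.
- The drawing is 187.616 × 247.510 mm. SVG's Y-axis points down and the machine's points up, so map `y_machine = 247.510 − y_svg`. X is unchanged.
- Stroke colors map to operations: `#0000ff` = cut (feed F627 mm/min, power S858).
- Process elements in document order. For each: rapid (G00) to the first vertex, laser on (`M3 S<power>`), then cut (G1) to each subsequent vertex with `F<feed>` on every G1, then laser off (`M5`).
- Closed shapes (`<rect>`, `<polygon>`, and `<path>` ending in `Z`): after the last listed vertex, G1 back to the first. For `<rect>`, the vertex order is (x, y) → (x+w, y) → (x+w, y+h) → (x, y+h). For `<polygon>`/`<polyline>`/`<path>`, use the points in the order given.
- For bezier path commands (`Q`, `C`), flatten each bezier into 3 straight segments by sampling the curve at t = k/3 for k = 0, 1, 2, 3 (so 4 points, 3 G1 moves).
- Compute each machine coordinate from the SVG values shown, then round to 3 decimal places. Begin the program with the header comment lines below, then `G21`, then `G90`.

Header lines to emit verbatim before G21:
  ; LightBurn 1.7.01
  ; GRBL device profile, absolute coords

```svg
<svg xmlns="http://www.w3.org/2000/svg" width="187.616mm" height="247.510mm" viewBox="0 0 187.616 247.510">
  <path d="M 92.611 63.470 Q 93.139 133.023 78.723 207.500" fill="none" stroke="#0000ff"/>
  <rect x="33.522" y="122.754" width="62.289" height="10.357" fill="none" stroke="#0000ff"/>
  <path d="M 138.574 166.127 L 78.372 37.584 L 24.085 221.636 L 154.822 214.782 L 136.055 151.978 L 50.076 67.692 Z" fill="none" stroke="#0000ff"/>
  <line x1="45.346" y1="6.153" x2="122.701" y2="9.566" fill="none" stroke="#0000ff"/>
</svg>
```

1 u = 1 mm; y_m = 247.510 − y.

[1] `<path>` quadratic bezier, #0000ff→cut S858 F627: (92.611,184.040) → (91.303,137.124) → (86.673,89.114) → (78.723,40.010)

[2] `<rect>` rectangle, #0000ff→cut S858 F627: (33.522,124.756) → (95.811,124.756) → (95.811,114.399) → (33.522,114.399) → (33.522,124.756) (closed)

[3] `<path>` closed polygon, #0000ff→cut S858 F627: (138.574,81.383) → (78.372,209.926) → (24.085,25.874) → (154.822,32.728) → (136.055,95.532) → (50.076,179.818) → (138.574,81.383) (closed)

[4] `<line>` line segment, #0000ff→cut S858 F627: (45.346,241.357) → (122.701,237.944)

; LightBurn 1.7.01
; GRBL device profile, absolute coords
G21
G90
G00 X92.611 Y184.040
M3 S858
G1 X91.303 Y137.124 F627
G1 X86.673 Y89.114 F627
G1 X78.723 Y40.010 F627
M5
G00 X33.522 Y124.756
M3 S858
G1 X95.811 Y124.756 F627
G1 X95.811 Y114.399 F627
G1 X33.522 Y114.399 F627
G1 X33.522 Y124.756 F627
M5
G00 X138.574 Y81.383
M3 S858
G1 X78.372 Y209.926 F627
G1 X24.085 Y25.874 F627
G1 X154.822 Y32.728 F627
G1 X136.055 Y95.532 F627
G1 X50.076 Y179.818 F627
G1 X138.574 Y81.383 F627
M5
G00 X45.346 Y241.357
M3 S858
G1 X122.701 Y237.944 F627
M5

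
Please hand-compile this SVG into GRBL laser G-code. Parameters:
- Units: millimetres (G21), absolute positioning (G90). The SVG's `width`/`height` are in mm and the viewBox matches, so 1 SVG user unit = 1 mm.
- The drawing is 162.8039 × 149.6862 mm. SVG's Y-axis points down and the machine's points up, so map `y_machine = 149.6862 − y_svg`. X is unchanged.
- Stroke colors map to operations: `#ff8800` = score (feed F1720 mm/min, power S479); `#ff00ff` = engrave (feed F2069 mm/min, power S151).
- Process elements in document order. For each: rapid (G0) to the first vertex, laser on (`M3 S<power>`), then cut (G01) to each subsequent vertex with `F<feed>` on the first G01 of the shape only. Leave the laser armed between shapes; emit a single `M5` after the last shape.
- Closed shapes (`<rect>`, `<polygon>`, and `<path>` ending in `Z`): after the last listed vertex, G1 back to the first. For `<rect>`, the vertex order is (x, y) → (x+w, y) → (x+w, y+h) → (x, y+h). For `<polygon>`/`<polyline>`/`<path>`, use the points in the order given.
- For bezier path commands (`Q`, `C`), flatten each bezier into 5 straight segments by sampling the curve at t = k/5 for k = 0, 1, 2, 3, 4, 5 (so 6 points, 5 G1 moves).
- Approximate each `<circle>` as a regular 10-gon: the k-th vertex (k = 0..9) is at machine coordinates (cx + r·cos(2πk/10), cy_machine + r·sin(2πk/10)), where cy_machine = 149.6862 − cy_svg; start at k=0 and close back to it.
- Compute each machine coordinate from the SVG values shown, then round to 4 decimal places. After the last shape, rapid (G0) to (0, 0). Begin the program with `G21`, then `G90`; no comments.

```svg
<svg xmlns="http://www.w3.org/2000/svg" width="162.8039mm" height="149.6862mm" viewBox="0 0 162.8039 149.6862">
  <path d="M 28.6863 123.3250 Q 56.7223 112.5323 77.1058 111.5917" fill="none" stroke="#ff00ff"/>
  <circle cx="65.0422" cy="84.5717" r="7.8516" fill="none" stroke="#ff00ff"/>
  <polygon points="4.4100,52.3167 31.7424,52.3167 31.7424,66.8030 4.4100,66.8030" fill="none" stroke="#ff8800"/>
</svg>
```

Since the viewBox matches the mm dimensions, user units are millimetres directly. The only transform is the Y-flip y_m = 149.6862 − y_svg.

Shape 1 is a quadratic bezier drawn with `<path>`. Its stroke #ff00ff means engrave at S151, F2069. After flipping Y the toolpath is (28.6863,26.3612) → (39.5946,30.2842) → (49.8907,33.4190) → (59.5746,35.7657) → (68.6463,37.3242) → (77.1058,38.0945).

Shape 2 is a circle drawn with `<circle>`. Its stroke #ff00ff means engrave at S151, F2069. After flipping Y the toolpath is (72.8938,65.1145) → (71.3943,69.7296) → (67.4685,72.5818) → (62.6159,72.5818) → (58.6901,69.7296) → (57.1906,65.1145) → (58.6901,60.4994) → (62.6159,57.6472) → (67.4685,57.6472) → (71.3943,60.4994) → (72.8938,65.1145), returning to the start.

Shape 3 is a rectangle drawn with `<polygon>`. Its stroke #ff8800 means score at S479, F1720. After flipping Y the toolpath is (4.4100,97.3695) → (31.7424,97.3695) → (31.7424,82.8832) → (4.4100,82.8832) → (4.4100,97.3695), returning to the start.

G21
G90
G0 X28.6863 Y26.3612
M3 S151
G01 X39.5946 Y30.2842 F2069
G01 X49.8907 Y33.4190
G01 X59.5746 Y35.7657
G01 X68.6463 Y37.3242
G01 X77.1058 Y38.0945
G0 X72.8938 Y65.1145
M3 S151
G01 X71.3943 Y69.7296 F2069
G01 X67.4685 Y72.5818
G01 X62.6159 Y72.5818
G01 X58.6901 Y69.7296
G01 X57.1906 Y65.1145
G01 X58.6901 Y60.4994
G01 X62.6159 Y57.6472
G01 X67.4685 Y57.6472
G01 X71.3943 Y60.4994
G01 X72.8938 Y65.1145
G0 X4.4100 Y97.3695
M3 S479
G01 X31.7424 Y97.3695 F1720
G01 X31.7424 Y82.8832
G01 X4.4100 Y82.8832
G01 X4.4100 Y97.3695
M5
G0 X0.0000 Y0.0000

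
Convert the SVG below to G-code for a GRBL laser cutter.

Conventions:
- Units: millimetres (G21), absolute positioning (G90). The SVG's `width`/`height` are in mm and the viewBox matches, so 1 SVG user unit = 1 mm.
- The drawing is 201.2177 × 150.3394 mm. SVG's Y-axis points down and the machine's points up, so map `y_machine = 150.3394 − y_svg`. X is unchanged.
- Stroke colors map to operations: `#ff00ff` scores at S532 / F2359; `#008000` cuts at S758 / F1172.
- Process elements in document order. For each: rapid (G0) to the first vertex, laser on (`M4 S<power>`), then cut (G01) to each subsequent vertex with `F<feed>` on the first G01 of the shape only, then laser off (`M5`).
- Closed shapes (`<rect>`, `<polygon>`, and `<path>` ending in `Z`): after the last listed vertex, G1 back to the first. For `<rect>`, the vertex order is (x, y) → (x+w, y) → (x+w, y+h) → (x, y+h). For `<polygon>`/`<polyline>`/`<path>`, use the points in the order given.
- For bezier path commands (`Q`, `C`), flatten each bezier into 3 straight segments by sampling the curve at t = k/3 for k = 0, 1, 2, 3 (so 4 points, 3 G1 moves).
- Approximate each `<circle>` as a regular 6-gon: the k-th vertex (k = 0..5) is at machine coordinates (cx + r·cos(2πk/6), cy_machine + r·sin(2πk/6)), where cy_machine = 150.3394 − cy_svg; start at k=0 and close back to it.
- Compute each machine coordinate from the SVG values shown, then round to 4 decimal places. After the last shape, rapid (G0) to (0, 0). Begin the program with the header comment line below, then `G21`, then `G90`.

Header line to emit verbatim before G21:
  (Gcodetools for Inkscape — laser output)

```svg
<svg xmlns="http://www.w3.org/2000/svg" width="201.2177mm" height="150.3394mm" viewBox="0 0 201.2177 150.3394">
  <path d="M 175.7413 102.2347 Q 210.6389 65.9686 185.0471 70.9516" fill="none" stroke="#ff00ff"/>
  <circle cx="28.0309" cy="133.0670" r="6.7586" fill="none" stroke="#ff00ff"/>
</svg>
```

(Gcodetools for Inkscape — laser output)
G21
G90
G0 X175.7413 Y48.1047
M4 S532
G01 X192.2853 Y67.6989 F2359
G01 X195.3873 Y78.1266
G01 X185.0471 Y79.3878
M5
G0 X34.7895 Y17.2724
M4 S532
G01 X31.4102 Y23.1255 F2359
G01 X24.6516 Y23.1255
G01 X21.2723 Y17.2724
G01 X24.6516 Y11.4193
G01 X31.4102 Y11.4193
G01 X34.7895 Y17.2724
M5
G0 X0.0000 Y0.0000

Since the viewBox matches the mm dimensions, user units are millimetres directly. The only transform is the Y-flip y_m = 150.3394 − y_svg.

Shape 1 is a quadratic bezier drawn with `<path>`. Its stroke #ff00ff means score at S532, F2359. After flipping Y the toolpath is (175.7413,48.1047) → (192.2853,67.6989) → (195.3873,78.1266) → (185.0471,79.3878).

Shape 2 is a circle drawn with `<circle>`. Its stroke #ff00ff means score at S532, F2359. After flipping Y the toolpath is (34.7895,17.2724) → (31.4102,23.1255) → (24.6516,23.1255) → (21.2723,17.2724) → (24.6516,11.4193) → (31.4102,11.4193) → (34.7895,17.2724), returning to the start.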